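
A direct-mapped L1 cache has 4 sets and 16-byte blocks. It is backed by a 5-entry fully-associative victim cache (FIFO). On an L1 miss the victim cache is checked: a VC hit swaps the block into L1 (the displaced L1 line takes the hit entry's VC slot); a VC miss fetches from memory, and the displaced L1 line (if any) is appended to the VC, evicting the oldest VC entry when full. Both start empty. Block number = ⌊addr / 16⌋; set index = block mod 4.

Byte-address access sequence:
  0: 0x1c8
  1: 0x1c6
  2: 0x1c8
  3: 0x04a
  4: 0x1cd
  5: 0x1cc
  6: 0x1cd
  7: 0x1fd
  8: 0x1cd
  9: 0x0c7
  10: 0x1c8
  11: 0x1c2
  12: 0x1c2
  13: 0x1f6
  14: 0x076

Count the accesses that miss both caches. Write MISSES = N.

0: 0x1c8 (blk 28, set 0) → MISS  vc=[]
1: 0x1c6 (blk 28, set 0) → L1-HIT  vc=[]
2: 0x1c8 (blk 28, set 0) → L1-HIT  vc=[]
3: 0x4a (blk 4, set 0) → MISS  vc=[28]
4: 0x1cd (blk 28, set 0) → VC-HIT  vc=[4]
5: 0x1cc (blk 28, set 0) → L1-HIT  vc=[4]
6: 0x1cd (blk 28, set 0) → L1-HIT  vc=[4]
7: 0x1fd (blk 31, set 3) → MISS  vc=[4]
8: 0x1cd (blk 28, set 0) → L1-HIT  vc=[4]
9: 0xc7 (blk 12, set 0) → MISS  vc=[4, 28]
10: 0x1c8 (blk 28, set 0) → VC-HIT  vc=[4, 12]
11: 0x1c2 (blk 28, set 0) → L1-HIT  vc=[4, 12]
12: 0x1c2 (blk 28, set 0) → L1-HIT  vc=[4, 12]
13: 0x1f6 (blk 31, set 3) → L1-HIT  vc=[4, 12]
14: 0x76 (blk 7, set 3) → MISS  vc=[4, 12, 31]

MISSES = 5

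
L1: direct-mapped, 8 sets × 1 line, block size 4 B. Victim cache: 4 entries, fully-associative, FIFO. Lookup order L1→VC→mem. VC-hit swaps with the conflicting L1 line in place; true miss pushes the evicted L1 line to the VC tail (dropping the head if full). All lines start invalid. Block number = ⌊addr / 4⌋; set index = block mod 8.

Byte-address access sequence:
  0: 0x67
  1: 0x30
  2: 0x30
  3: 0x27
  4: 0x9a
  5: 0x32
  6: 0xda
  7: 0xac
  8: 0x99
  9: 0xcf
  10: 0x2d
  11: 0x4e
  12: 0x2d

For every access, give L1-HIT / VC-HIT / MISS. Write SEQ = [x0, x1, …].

0: 0x67 (blk 25, set 1) → MISS  vc=[]
1: 0x30 (blk 12, set 4) → MISS  vc=[]
2: 0x30 (blk 12, set 4) → L1-HIT  vc=[]
3: 0x27 (blk 9, set 1) → MISS  vc=[25]
4: 0x9a (blk 38, set 6) → MISS  vc=[25]
5: 0x32 (blk 12, set 4) → L1-HIT  vc=[25]
6: 0xda (blk 54, set 6) → MISS  vc=[25, 38]
7: 0xac (blk 43, set 3) → MISS  vc=[25, 38]
8: 0x99 (blk 38, set 6) → VC-HIT  vc=[25, 54]
9: 0xcf (blk 51, set 3) → MISS  vc=[25, 54, 43]
10: 0x2d (blk 11, set 3) → MISS  vc=[25, 54, 43, 51]
11: 0x4e (blk 19, set 3) → MISS  vc=[54, 43, 51, 11]
12: 0x2d (blk 11, set 3) → VC-HIT  vc=[54, 43, 51, 19]

SEQ = [MISS, MISS, L1-HIT, MISS, MISS, L1-HIT, MISS, MISS, VC-HIT, MISS, MISS, MISS, VC-HIT]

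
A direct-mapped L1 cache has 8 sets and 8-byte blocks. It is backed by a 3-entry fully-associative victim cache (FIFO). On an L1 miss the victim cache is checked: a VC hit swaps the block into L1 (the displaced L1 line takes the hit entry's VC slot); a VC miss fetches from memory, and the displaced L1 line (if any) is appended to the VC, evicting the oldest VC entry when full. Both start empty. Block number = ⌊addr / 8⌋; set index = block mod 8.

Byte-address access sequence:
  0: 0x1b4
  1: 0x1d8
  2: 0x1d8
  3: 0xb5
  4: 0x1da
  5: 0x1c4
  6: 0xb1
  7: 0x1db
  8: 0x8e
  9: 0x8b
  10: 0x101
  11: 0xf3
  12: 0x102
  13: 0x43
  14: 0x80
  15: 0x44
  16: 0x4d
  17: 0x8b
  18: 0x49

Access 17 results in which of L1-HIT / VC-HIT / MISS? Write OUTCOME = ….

  [0] addr=0x1b4 blk=54 s=6: MISS | VC []
  [1] addr=0x1d8 blk=59 s=3: MISS | VC []
  [2] addr=0x1d8 blk=59 s=3: L1-HIT | VC []
  [3] addr=0xb5 blk=22 s=6: MISS | VC [54]
  [4] addr=0x1da blk=59 s=3: L1-HIT | VC [54]
  [5] addr=0x1c4 blk=56 s=0: MISS | VC [54]
  [6] addr=0xb1 blk=22 s=6: L1-HIT | VC [54]
  [7] addr=0x1db blk=59 s=3: L1-HIT | VC [54]
  [8] addr=0x8e blk=17 s=1: MISS | VC [54]
  [9] addr=0x8b blk=17 s=1: L1-HIT | VC [54]
  [10] addr=0x101 blk=32 s=0: MISS | VC [54, 56]
  [11] addr=0xf3 blk=30 s=6: MISS | VC [54, 56, 22]
  [12] addr=0x102 blk=32 s=0: L1-HIT | VC [54, 56, 22]
  [13] addr=0x43 blk=8 s=0: MISS | VC [56, 22, 32]
  [14] addr=0x80 blk=16 s=0: MISS | VC [22, 32, 8]
  [15] addr=0x44 blk=8 s=0: VC-HIT | VC [22, 32, 16]
  [16] addr=0x4d blk=9 s=1: MISS | VC [32, 16, 17]
  [17] addr=0x8b blk=17 s=1: VC-HIT | VC [32, 16, 9]
  [18] addr=0x49 blk=9 s=1: VC-HIT | VC [32, 16, 17]

OUTCOME = VC-HIT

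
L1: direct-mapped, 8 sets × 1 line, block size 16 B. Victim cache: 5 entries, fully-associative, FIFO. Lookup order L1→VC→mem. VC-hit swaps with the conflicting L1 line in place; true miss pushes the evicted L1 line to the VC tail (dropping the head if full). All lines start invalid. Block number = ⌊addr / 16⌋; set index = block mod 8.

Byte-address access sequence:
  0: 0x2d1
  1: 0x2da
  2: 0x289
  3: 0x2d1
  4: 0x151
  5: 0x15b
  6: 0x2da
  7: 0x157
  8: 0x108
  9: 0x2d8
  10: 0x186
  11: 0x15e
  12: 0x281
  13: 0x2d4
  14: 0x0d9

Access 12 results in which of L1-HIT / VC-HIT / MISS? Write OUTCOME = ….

OUTCOME = VC-HIT

0: 0x2d1 (blk 45, set 5) → MISS  vc=[]
1: 0x2da (blk 45, set 5) → L1-HIT  vc=[]
2: 0x289 (blk 40, set 0) → MISS  vc=[]
3: 0x2d1 (blk 45, set 5) → L1-HIT  vc=[]
4: 0x151 (blk 21, set 5) → MISS  vc=[45]
5: 0x15b (blk 21, set 5) → L1-HIT  vc=[45]
6: 0x2da (blk 45, set 5) → VC-HIT  vc=[21]
7: 0x157 (blk 21, set 5) → VC-HIT  vc=[45]
8: 0x108 (blk 16, set 0) → MISS  vc=[45, 40]
9: 0x2d8 (blk 45, set 5) → VC-HIT  vc=[21, 40]
10: 0x186 (blk 24, set 0) → MISS  vc=[21, 40, 16]
11: 0x15e (blk 21, set 5) → VC-HIT  vc=[45, 40, 16]
12: 0x281 (blk 40, set 0) → VC-HIT  vc=[45, 24, 16]
13: 0x2d4 (blk 45, set 5) → VC-HIT  vc=[21, 24, 16]
14: 0xd9 (blk 13, set 5) → MISS  vc=[21, 24, 16, 45]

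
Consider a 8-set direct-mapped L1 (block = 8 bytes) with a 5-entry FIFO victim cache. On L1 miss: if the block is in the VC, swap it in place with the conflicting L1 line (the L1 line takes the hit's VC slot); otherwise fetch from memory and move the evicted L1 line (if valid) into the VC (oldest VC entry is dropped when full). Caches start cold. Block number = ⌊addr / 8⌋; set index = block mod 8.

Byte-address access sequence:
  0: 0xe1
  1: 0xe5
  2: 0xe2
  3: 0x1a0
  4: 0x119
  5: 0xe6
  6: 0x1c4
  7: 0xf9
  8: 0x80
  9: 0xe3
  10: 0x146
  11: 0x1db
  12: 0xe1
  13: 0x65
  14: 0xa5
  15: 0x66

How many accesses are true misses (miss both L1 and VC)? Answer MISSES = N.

#0 0xe1→b28/s4 MISS; vc=[]
#1 0xe5→b28/s4 L1-HIT; vc=[]
#2 0xe2→b28/s4 L1-HIT; vc=[]
#3 0x1a0→b52/s4 MISS; vc=[28]
#4 0x119→b35/s3 MISS; vc=[28]
#5 0xe6→b28/s4 VC-HIT; vc=[52]
#6 0x1c4→b56/s0 MISS; vc=[52]
#7 0xf9→b31/s7 MISS; vc=[52]
#8 0x80→b16/s0 MISS; vc=[52,56]
#9 0xe3→b28/s4 L1-HIT; vc=[52,56]
#10 0x146→b40/s0 MISS; vc=[52,56,16]
#11 0x1db→b59/s3 MISS; vc=[52,56,16,35]
#12 0xe1→b28/s4 L1-HIT; vc=[52,56,16,35]
#13 0x65→b12/s4 MISS; vc=[52,56,16,35,28]
#14 0xa5→b20/s4 MISS; vc=[56,16,35,28,12]
#15 0x66→b12/s4 VC-HIT; vc=[56,16,35,28,20]

MISSES = 10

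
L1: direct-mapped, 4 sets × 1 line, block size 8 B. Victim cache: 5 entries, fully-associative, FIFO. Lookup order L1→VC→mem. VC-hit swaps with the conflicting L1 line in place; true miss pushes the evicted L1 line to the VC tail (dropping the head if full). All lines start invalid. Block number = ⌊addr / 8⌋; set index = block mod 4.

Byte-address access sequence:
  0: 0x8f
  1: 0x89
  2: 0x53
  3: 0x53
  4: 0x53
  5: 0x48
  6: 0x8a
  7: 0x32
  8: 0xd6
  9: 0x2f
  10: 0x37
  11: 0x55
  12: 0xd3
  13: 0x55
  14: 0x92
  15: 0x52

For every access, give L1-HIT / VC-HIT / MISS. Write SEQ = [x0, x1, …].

0: 0x8f (blk 17, set 1) → MISS  vc=[]
1: 0x89 (blk 17, set 1) → L1-HIT  vc=[]
2: 0x53 (blk 10, set 2) → MISS  vc=[]
3: 0x53 (blk 10, set 2) → L1-HIT  vc=[]
4: 0x53 (blk 10, set 2) → L1-HIT  vc=[]
5: 0x48 (blk 9, set 1) → MISS  vc=[17]
6: 0x8a (blk 17, set 1) → VC-HIT  vc=[9]
7: 0x32 (blk 6, set 2) → MISS  vc=[9, 10]
8: 0xd6 (blk 26, set 2) → MISS  vc=[9, 10, 6]
9: 0x2f (blk 5, set 1) → MISS  vc=[9, 10, 6, 17]
10: 0x37 (blk 6, set 2) → VC-HIT  vc=[9, 10, 26, 17]
11: 0x55 (blk 10, set 2) → VC-HIT  vc=[9, 6, 26, 17]
12: 0xd3 (blk 26, set 2) → VC-HIT  vc=[9, 6, 10, 17]
13: 0x55 (blk 10, set 2) → VC-HIT  vc=[9, 6, 26, 17]
14: 0x92 (blk 18, set 2) → MISS  vc=[9, 6, 26, 17, 10]
15: 0x52 (blk 10, set 2) → VC-HIT  vc=[9, 6, 26, 17, 18]

SEQ = [MISS, L1-HIT, MISS, L1-HIT, L1-HIT, MISS, VC-HIT, MISS, MISS, MISS, VC-HIT, VC-HIT, VC-HIT, VC-HIT, MISS, VC-HIT]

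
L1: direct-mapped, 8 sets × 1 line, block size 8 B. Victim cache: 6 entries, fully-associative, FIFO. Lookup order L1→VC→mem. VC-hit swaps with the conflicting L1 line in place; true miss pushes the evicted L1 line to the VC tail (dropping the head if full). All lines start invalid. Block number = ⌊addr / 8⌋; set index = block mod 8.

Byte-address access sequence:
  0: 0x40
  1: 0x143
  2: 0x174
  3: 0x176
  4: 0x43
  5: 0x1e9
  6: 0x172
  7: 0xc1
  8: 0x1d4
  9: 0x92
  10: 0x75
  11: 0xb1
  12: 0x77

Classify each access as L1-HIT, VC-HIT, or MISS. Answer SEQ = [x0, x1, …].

SEQ = [MISS, MISS, MISS, L1-HIT, VC-HIT, MISS, L1-HIT, MISS, MISS, MISS, MISS, MISS, VC-HIT]

0: 0x40 (blk 8, set 0) → MISS  vc=[]
1: 0x143 (blk 40, set 0) → MISS  vc=[8]
2: 0x174 (blk 46, set 6) → MISS  vc=[8]
3: 0x176 (blk 46, set 6) → L1-HIT  vc=[8]
4: 0x43 (blk 8, set 0) → VC-HIT  vc=[40]
5: 0x1e9 (blk 61, set 5) → MISS  vc=[40]
6: 0x172 (blk 46, set 6) → L1-HIT  vc=[40]
7: 0xc1 (blk 24, set 0) → MISS  vc=[40, 8]
8: 0x1d4 (blk 58, set 2) → MISS  vc=[40, 8]
9: 0x92 (blk 18, set 2) → MISS  vc=[40, 8, 58]
10: 0x75 (blk 14, set 6) → MISS  vc=[40, 8, 58, 46]
11: 0xb1 (blk 22, set 6) → MISS  vc=[40, 8, 58, 46, 14]
12: 0x77 (blk 14, set 6) → VC-HIT  vc=[40, 8, 58, 46, 22]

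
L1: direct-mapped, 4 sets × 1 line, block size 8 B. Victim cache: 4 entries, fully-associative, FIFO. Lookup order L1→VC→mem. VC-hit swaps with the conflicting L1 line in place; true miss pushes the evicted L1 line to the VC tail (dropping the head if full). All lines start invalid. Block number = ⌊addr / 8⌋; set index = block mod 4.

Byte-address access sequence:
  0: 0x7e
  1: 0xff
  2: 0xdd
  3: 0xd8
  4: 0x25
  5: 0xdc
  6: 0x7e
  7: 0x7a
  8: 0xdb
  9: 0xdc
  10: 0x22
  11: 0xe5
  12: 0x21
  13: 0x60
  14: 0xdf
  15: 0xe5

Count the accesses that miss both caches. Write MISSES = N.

  [0] addr=0x7e blk=15 s=3: MISS | VC []
  [1] addr=0xff blk=31 s=3: MISS | VC [15]
  [2] addr=0xdd blk=27 s=3: MISS | VC [15, 31]
  [3] addr=0xd8 blk=27 s=3: L1-HIT | VC [15, 31]
  [4] addr=0x25 blk=4 s=0: MISS | VC [15, 31]
  [5] addr=0xdc blk=27 s=3: L1-HIT | VC [15, 31]
  [6] addr=0x7e blk=15 s=3: VC-HIT | VC [27, 31]
  [7] addr=0x7a blk=15 s=3: L1-HIT | VC [27, 31]
  [8] addr=0xdb blk=27 s=3: VC-HIT | VC [15, 31]
  [9] addr=0xdc blk=27 s=3: L1-HIT | VC [15, 31]
  [10] addr=0x22 blk=4 s=0: L1-HIT | VC [15, 31]
  [11] addr=0xe5 blk=28 s=0: MISS | VC [15, 31, 4]
  [12] addr=0x21 blk=4 s=0: VC-HIT | VC [15, 31, 28]
  [13] addr=0x60 blk=12 s=0: MISS | VC [15, 31, 28, 4]
  [14] addr=0xdf blk=27 s=3: L1-HIT | VC [15, 31, 28, 4]
  [15] addr=0xe5 blk=28 s=0: VC-HIT | VC [15, 31, 12, 4]

MISSES = 6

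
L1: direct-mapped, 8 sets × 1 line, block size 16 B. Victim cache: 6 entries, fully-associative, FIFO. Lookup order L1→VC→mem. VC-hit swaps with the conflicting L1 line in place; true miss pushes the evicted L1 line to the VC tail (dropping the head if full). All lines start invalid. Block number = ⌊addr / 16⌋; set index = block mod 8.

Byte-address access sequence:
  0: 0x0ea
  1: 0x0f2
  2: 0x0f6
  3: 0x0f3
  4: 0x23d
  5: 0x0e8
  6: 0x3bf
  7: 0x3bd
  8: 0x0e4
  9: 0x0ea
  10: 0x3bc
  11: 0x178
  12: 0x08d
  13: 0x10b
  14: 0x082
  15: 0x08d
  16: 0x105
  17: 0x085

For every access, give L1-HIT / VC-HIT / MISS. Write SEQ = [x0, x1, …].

SEQ = [MISS, MISS, L1-HIT, L1-HIT, MISS, L1-HIT, MISS, L1-HIT, L1-HIT, L1-HIT, L1-HIT, MISS, MISS, MISS, VC-HIT, L1-HIT, VC-HIT, VC-HIT]

#0 0xea→b14/s6 MISS; vc=[]
#1 0xf2→b15/s7 MISS; vc=[]
#2 0xf6→b15/s7 L1-HIT; vc=[]
#3 0xf3→b15/s7 L1-HIT; vc=[]
#4 0x23d→b35/s3 MISS; vc=[]
#5 0xe8→b14/s6 L1-HIT; vc=[]
#6 0x3bf→b59/s3 MISS; vc=[35]
#7 0x3bd→b59/s3 L1-HIT; vc=[35]
#8 0xe4→b14/s6 L1-HIT; vc=[35]
#9 0xea→b14/s6 L1-HIT; vc=[35]
#10 0x3bc→b59/s3 L1-HIT; vc=[35]
#11 0x178→b23/s7 MISS; vc=[35,15]
#12 0x8d→b8/s0 MISS; vc=[35,15]
#13 0x10b→b16/s0 MISS; vc=[35,15,8]
#14 0x82→b8/s0 VC-HIT; vc=[35,15,16]
#15 0x8d→b8/s0 L1-HIT; vc=[35,15,16]
#16 0x105→b16/s0 VC-HIT; vc=[35,15,8]
#17 0x85→b8/s0 VC-HIT; vc=[35,15,16]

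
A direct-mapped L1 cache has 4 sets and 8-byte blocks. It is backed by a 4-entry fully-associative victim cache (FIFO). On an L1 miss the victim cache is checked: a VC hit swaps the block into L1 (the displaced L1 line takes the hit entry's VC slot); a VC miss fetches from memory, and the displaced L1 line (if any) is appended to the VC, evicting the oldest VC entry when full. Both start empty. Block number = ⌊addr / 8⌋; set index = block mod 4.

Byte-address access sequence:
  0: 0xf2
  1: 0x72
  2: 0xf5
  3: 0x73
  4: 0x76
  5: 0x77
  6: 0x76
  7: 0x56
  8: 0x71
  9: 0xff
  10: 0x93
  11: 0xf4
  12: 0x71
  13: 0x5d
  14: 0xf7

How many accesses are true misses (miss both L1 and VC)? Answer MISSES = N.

#0 0xf2→b30/s2 MISS; vc=[]
#1 0x72→b14/s2 MISS; vc=[30]
#2 0xf5→b30/s2 VC-HIT; vc=[14]
#3 0x73→b14/s2 VC-HIT; vc=[30]
#4 0x76→b14/s2 L1-HIT; vc=[30]
#5 0x77→b14/s2 L1-HIT; vc=[30]
#6 0x76→b14/s2 L1-HIT; vc=[30]
#7 0x56→b10/s2 MISS; vc=[30,14]
#8 0x71→b14/s2 VC-HIT; vc=[30,10]
#9 0xff→b31/s3 MISS; vc=[30,10]
#10 0x93→b18/s2 MISS; vc=[30,10,14]
#11 0xf4→b30/s2 VC-HIT; vc=[18,10,14]
#12 0x71→b14/s2 VC-HIT; vc=[18,10,30]
#13 0x5d→b11/s3 MISS; vc=[18,10,30,31]
#14 0xf7→b30/s2 VC-HIT; vc=[18,10,14,31]

MISSES = 6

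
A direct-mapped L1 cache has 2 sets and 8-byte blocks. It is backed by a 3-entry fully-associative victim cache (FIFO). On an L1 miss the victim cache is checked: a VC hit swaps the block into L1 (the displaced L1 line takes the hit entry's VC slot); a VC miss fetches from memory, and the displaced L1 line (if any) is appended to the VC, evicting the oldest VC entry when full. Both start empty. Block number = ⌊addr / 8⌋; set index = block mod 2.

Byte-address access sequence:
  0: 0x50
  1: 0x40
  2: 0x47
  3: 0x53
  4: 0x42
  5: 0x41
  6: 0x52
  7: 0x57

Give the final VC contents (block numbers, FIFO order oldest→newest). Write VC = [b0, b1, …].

#0 0x50→b10/s0 MISS; vc=[]
#1 0x40→b8/s0 MISS; vc=[10]
#2 0x47→b8/s0 L1-HIT; vc=[10]
#3 0x53→b10/s0 VC-HIT; vc=[8]
#4 0x42→b8/s0 VC-HIT; vc=[10]
#5 0x41→b8/s0 L1-HIT; vc=[10]
#6 0x52→b10/s0 VC-HIT; vc=[8]
#7 0x57→b10/s0 L1-HIT; vc=[8]

VC = [8]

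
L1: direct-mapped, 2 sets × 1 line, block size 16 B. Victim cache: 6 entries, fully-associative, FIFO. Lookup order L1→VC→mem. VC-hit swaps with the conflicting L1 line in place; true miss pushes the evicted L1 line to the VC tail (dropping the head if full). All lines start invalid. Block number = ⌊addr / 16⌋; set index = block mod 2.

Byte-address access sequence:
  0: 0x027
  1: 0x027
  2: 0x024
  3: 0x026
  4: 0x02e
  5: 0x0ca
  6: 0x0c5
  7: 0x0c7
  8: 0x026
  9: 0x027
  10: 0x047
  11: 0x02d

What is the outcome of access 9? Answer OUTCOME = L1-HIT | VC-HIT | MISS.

OUTCOME = L1-HIT

#0 0x27→b2/s0 MISS; vc=[]
#1 0x27→b2/s0 L1-HIT; vc=[]
#2 0x24→b2/s0 L1-HIT; vc=[]
#3 0x26→b2/s0 L1-HIT; vc=[]
#4 0x2e→b2/s0 L1-HIT; vc=[]
#5 0xca→b12/s0 MISS; vc=[2]
#6 0xc5→b12/s0 L1-HIT; vc=[2]
#7 0xc7→b12/s0 L1-HIT; vc=[2]
#8 0x26→b2/s0 VC-HIT; vc=[12]
#9 0x27→b2/s0 L1-HIT; vc=[12]
#10 0x47→b4/s0 MISS; vc=[12,2]
#11 0x2d→b2/s0 VC-HIT; vc=[12,4]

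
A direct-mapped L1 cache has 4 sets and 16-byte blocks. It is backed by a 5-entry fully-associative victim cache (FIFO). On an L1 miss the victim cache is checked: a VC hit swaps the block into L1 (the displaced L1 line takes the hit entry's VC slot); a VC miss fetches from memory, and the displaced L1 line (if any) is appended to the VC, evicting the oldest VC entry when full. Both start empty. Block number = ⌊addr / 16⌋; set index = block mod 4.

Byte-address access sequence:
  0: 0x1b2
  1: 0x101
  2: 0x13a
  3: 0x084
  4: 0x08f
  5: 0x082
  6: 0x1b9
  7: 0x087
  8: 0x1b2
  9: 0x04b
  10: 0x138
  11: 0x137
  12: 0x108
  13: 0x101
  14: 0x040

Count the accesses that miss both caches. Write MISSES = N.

MISSES = 5

#0 0x1b2→b27/s3 MISS; vc=[]
#1 0x101→b16/s0 MISS; vc=[]
#2 0x13a→b19/s3 MISS; vc=[27]
#3 0x84→b8/s0 MISS; vc=[27,16]
#4 0x8f→b8/s0 L1-HIT; vc=[27,16]
#5 0x82→b8/s0 L1-HIT; vc=[27,16]
#6 0x1b9→b27/s3 VC-HIT; vc=[19,16]
#7 0x87→b8/s0 L1-HIT; vc=[19,16]
#8 0x1b2→b27/s3 L1-HIT; vc=[19,16]
#9 0x4b→b4/s0 MISS; vc=[19,16,8]
#10 0x138→b19/s3 VC-HIT; vc=[27,16,8]
#11 0x137→b19/s3 L1-HIT; vc=[27,16,8]
#12 0x108→b16/s0 VC-HIT; vc=[27,4,8]
#13 0x101→b16/s0 L1-HIT; vc=[27,4,8]
#14 0x40→b4/s0 VC-HIT; vc=[27,16,8]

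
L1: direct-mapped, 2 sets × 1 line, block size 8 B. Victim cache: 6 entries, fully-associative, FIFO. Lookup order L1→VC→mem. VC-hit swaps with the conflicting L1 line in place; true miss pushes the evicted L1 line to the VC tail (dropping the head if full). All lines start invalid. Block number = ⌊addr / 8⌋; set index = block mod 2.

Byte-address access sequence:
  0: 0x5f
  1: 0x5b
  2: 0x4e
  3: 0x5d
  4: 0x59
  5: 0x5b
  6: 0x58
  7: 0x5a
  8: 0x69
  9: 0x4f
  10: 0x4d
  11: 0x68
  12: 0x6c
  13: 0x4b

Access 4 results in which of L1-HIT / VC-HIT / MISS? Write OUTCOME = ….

#0 0x5f→b11/s1 MISS; vc=[]
#1 0x5b→b11/s1 L1-HIT; vc=[]
#2 0x4e→b9/s1 MISS; vc=[11]
#3 0x5d→b11/s1 VC-HIT; vc=[9]
#4 0x59→b11/s1 L1-HIT; vc=[9]
#5 0x5b→b11/s1 L1-HIT; vc=[9]
#6 0x58→b11/s1 L1-HIT; vc=[9]
#7 0x5a→b11/s1 L1-HIT; vc=[9]
#8 0x69→b13/s1 MISS; vc=[9,11]
#9 0x4f→b9/s1 VC-HIT; vc=[13,11]
#10 0x4d→b9/s1 L1-HIT; vc=[13,11]
#11 0x68→b13/s1 VC-HIT; vc=[9,11]
#12 0x6c→b13/s1 L1-HIT; vc=[9,11]
#13 0x4b→b9/s1 VC-HIT; vc=[13,11]

OUTCOME = L1-HIT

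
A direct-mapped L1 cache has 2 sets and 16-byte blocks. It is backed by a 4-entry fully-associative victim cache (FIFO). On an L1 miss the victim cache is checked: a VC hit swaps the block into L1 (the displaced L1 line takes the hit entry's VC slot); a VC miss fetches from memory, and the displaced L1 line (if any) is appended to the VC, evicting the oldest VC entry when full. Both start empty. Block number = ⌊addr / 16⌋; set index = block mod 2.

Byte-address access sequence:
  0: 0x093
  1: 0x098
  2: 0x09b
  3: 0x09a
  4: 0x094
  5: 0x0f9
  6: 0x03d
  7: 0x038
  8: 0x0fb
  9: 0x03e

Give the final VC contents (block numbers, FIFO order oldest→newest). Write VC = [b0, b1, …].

VC = [9, 15]

  [0] addr=0x93 blk=9 s=1: MISS | VC []
  [1] addr=0x98 blk=9 s=1: L1-HIT | VC []
  [2] addr=0x9b blk=9 s=1: L1-HIT | VC []
  [3] addr=0x9a blk=9 s=1: L1-HIT | VC []
  [4] addr=0x94 blk=9 s=1: L1-HIT | VC []
  [5] addr=0xf9 blk=15 s=1: MISS | VC [9]
  [6] addr=0x3d blk=3 s=1: MISS | VC [9, 15]
  [7] addr=0x38 blk=3 s=1: L1-HIT | VC [9, 15]
  [8] addr=0xfb blk=15 s=1: VC-HIT | VC [9, 3]
  [9] addr=0x3e blk=3 s=1: VC-HIT | VC [9, 15]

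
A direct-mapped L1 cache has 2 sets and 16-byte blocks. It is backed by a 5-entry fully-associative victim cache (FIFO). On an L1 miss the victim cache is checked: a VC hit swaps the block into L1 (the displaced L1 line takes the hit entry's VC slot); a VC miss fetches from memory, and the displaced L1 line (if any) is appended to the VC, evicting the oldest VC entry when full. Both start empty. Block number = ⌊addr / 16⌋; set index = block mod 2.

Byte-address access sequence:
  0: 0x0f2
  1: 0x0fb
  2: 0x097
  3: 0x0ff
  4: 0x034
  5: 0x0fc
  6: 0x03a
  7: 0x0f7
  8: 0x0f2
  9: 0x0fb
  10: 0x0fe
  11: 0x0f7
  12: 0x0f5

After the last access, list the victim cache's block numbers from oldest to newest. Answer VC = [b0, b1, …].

0: 0xf2 (blk 15, set 1) → MISS  vc=[]
1: 0xfb (blk 15, set 1) → L1-HIT  vc=[]
2: 0x97 (blk 9, set 1) → MISS  vc=[15]
3: 0xff (blk 15, set 1) → VC-HIT  vc=[9]
4: 0x34 (blk 3, set 1) → MISS  vc=[9, 15]
5: 0xfc (blk 15, set 1) → VC-HIT  vc=[9, 3]
6: 0x3a (blk 3, set 1) → VC-HIT  vc=[9, 15]
7: 0xf7 (blk 15, set 1) → VC-HIT  vc=[9, 3]
8: 0xf2 (blk 15, set 1) → L1-HIT  vc=[9, 3]
9: 0xfb (blk 15, set 1) → L1-HIT  vc=[9, 3]
10: 0xfe (blk 15, set 1) → L1-HIT  vc=[9, 3]
11: 0xf7 (blk 15, set 1) → L1-HIT  vc=[9, 3]
12: 0xf5 (blk 15, set 1) → L1-HIT  vc=[9, 3]

VC = [9, 3]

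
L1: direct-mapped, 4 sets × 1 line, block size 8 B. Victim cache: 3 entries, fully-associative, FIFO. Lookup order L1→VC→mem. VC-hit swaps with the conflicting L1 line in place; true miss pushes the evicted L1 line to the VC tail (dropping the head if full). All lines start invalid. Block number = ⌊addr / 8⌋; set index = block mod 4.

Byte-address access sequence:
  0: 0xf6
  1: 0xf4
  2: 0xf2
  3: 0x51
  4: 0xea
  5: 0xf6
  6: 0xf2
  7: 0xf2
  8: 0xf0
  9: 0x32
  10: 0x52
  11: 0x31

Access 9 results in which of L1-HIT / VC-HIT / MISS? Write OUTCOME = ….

OUTCOME = MISS

  [0] addr=0xf6 blk=30 s=2: MISS | VC []
  [1] addr=0xf4 blk=30 s=2: L1-HIT | VC []
  [2] addr=0xf2 blk=30 s=2: L1-HIT | VC []
  [3] addr=0x51 blk=10 s=2: MISS | VC [30]
  [4] addr=0xea blk=29 s=1: MISS | VC [30]
  [5] addr=0xf6 blk=30 s=2: VC-HIT | VC [10]
  [6] addr=0xf2 blk=30 s=2: L1-HIT | VC [10]
  [7] addr=0xf2 blk=30 s=2: L1-HIT | VC [10]
  [8] addr=0xf0 blk=30 s=2: L1-HIT | VC [10]
  [9] addr=0x32 blk=6 s=2: MISS | VC [10, 30]
  [10] addr=0x52 blk=10 s=2: VC-HIT | VC [6, 30]
  [11] addr=0x31 blk=6 s=2: VC-HIT | VC [10, 30]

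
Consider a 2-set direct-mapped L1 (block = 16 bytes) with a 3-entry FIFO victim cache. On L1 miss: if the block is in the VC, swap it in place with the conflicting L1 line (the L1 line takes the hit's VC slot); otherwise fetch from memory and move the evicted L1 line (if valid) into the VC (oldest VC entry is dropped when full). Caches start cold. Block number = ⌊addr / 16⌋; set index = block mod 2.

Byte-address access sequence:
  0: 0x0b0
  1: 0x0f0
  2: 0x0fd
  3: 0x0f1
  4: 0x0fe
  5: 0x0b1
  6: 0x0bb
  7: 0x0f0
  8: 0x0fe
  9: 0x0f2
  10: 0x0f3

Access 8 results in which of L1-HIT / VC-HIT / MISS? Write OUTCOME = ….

#0 0xb0→b11/s1 MISS; vc=[]
#1 0xf0→b15/s1 MISS; vc=[11]
#2 0xfd→b15/s1 L1-HIT; vc=[11]
#3 0xf1→b15/s1 L1-HIT; vc=[11]
#4 0xfe→b15/s1 L1-HIT; vc=[11]
#5 0xb1→b11/s1 VC-HIT; vc=[15]
#6 0xbb→b11/s1 L1-HIT; vc=[15]
#7 0xf0→b15/s1 VC-HIT; vc=[11]
#8 0xfe→b15/s1 L1-HIT; vc=[11]
#9 0xf2→b15/s1 L1-HIT; vc=[11]
#10 0xf3→b15/s1 L1-HIT; vc=[11]

OUTCOME = L1-HIT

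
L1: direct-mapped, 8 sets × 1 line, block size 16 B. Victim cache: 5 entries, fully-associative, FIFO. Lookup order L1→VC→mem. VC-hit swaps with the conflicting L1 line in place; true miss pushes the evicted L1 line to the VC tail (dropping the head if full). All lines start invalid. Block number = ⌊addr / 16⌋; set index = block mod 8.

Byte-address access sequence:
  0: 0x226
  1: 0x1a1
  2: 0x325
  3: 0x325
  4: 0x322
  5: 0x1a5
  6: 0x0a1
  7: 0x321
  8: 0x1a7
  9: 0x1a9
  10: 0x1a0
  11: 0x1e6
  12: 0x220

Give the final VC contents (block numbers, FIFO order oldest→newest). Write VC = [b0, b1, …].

0: 0x226 (blk 34, set 2) → MISS  vc=[]
1: 0x1a1 (blk 26, set 2) → MISS  vc=[34]
2: 0x325 (blk 50, set 2) → MISS  vc=[34, 26]
3: 0x325 (blk 50, set 2) → L1-HIT  vc=[34, 26]
4: 0x322 (blk 50, set 2) → L1-HIT  vc=[34, 26]
5: 0x1a5 (blk 26, set 2) → VC-HIT  vc=[34, 50]
6: 0xa1 (blk 10, set 2) → MISS  vc=[34, 50, 26]
7: 0x321 (blk 50, set 2) → VC-HIT  vc=[34, 10, 26]
8: 0x1a7 (blk 26, set 2) → VC-HIT  vc=[34, 10, 50]
9: 0x1a9 (blk 26, set 2) → L1-HIT  vc=[34, 10, 50]
10: 0x1a0 (blk 26, set 2) → L1-HIT  vc=[34, 10, 50]
11: 0x1e6 (blk 30, set 6) → MISS  vc=[34, 10, 50]
12: 0x220 (blk 34, set 2) → VC-HIT  vc=[26, 10, 50]

VC = [26, 10, 50]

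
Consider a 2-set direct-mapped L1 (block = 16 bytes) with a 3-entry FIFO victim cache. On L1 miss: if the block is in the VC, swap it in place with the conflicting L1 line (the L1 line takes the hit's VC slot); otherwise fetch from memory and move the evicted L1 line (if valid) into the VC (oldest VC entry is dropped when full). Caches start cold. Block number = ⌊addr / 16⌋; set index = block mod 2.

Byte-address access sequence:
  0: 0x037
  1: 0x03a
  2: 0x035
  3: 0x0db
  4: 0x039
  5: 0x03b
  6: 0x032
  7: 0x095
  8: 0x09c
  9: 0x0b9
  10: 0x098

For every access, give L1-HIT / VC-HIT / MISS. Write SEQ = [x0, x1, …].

  [0] addr=0x37 blk=3 s=1: MISS | VC []
  [1] addr=0x3a blk=3 s=1: L1-HIT | VC []
  [2] addr=0x35 blk=3 s=1: L1-HIT | VC []
  [3] addr=0xdb blk=13 s=1: MISS | VC [3]
  [4] addr=0x39 blk=3 s=1: VC-HIT | VC [13]
  [5] addr=0x3b blk=3 s=1: L1-HIT | VC [13]
  [6] addr=0x32 blk=3 s=1: L1-HIT | VC [13]
  [7] addr=0x95 blk=9 s=1: MISS | VC [13, 3]
  [8] addr=0x9c blk=9 s=1: L1-HIT | VC [13, 3]
  [9] addr=0xb9 blk=11 s=1: MISS | VC [13, 3, 9]
  [10] addr=0x98 blk=9 s=1: VC-HIT | VC [13, 3, 11]

SEQ = [MISS, L1-HIT, L1-HIT, MISS, VC-HIT, L1-HIT, L1-HIT, MISS, L1-HIT, MISS, VC-HIT]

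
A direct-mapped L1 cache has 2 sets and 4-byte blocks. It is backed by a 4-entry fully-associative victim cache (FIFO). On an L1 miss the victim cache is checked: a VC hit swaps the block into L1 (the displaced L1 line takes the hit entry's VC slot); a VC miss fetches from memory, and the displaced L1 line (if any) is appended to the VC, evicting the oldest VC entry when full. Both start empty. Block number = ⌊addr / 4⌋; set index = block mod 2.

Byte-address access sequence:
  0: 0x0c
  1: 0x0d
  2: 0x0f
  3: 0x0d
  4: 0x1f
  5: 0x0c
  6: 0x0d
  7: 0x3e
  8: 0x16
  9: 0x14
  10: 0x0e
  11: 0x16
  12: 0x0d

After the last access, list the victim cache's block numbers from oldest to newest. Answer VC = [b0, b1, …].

VC = [7, 5, 15]

#0 0xc→b3/s1 MISS; vc=[]
#1 0xd→b3/s1 L1-HIT; vc=[]
#2 0xf→b3/s1 L1-HIT; vc=[]
#3 0xd→b3/s1 L1-HIT; vc=[]
#4 0x1f→b7/s1 MISS; vc=[3]
#5 0xc→b3/s1 VC-HIT; vc=[7]
#6 0xd→b3/s1 L1-HIT; vc=[7]
#7 0x3e→b15/s1 MISS; vc=[7,3]
#8 0x16→b5/s1 MISS; vc=[7,3,15]
#9 0x14→b5/s1 L1-HIT; vc=[7,3,15]
#10 0xe→b3/s1 VC-HIT; vc=[7,5,15]
#11 0x16→b5/s1 VC-HIT; vc=[7,3,15]
#12 0xd→b3/s1 VC-HIT; vc=[7,5,15]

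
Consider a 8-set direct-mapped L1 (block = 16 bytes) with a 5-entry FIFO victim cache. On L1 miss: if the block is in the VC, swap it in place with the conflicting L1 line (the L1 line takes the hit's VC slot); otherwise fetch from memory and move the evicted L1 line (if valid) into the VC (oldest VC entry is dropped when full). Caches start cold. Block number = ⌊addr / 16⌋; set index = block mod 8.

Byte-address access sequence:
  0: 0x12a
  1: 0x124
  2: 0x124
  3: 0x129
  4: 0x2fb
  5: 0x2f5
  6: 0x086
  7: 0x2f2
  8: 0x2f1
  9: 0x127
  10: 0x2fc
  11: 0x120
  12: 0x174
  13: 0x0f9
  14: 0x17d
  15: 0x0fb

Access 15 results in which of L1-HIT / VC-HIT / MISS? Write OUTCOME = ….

0: 0x12a (blk 18, set 2) → MISS  vc=[]
1: 0x124 (blk 18, set 2) → L1-HIT  vc=[]
2: 0x124 (blk 18, set 2) → L1-HIT  vc=[]
3: 0x129 (blk 18, set 2) → L1-HIT  vc=[]
4: 0x2fb (blk 47, set 7) → MISS  vc=[]
5: 0x2f5 (blk 47, set 7) → L1-HIT  vc=[]
6: 0x86 (blk 8, set 0) → MISS  vc=[]
7: 0x2f2 (blk 47, set 7) → L1-HIT  vc=[]
8: 0x2f1 (blk 47, set 7) → L1-HIT  vc=[]
9: 0x127 (blk 18, set 2) → L1-HIT  vc=[]
10: 0x2fc (blk 47, set 7) → L1-HIT  vc=[]
11: 0x120 (blk 18, set 2) → L1-HIT  vc=[]
12: 0x174 (blk 23, set 7) → MISS  vc=[47]
13: 0xf9 (blk 15, set 7) → MISS  vc=[47, 23]
14: 0x17d (blk 23, set 7) → VC-HIT  vc=[47, 15]
15: 0xfb (blk 15, set 7) → VC-HIT  vc=[47, 23]

OUTCOME = VC-HIT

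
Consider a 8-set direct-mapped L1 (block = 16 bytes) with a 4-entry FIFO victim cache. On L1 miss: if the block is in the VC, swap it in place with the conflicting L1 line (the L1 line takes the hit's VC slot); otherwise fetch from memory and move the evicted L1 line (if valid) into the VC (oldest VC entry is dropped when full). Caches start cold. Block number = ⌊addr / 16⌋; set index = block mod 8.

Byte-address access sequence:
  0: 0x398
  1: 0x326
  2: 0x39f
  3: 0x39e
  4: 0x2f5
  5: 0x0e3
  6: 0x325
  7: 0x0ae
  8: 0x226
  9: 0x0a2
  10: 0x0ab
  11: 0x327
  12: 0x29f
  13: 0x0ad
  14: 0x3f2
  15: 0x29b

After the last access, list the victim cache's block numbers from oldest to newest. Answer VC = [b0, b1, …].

  [0] addr=0x398 blk=57 s=1: MISS | VC []
  [1] addr=0x326 blk=50 s=2: MISS | VC []
  [2] addr=0x39f blk=57 s=1: L1-HIT | VC []
  [3] addr=0x39e blk=57 s=1: L1-HIT | VC []
  [4] addr=0x2f5 blk=47 s=7: MISS | VC []
  [5] addr=0xe3 blk=14 s=6: MISS | VC []
  [6] addr=0x325 blk=50 s=2: L1-HIT | VC []
  [7] addr=0xae blk=10 s=2: MISS | VC [50]
  [8] addr=0x226 blk=34 s=2: MISS | VC [50, 10]
  [9] addr=0xa2 blk=10 s=2: VC-HIT | VC [50, 34]
  [10] addr=0xab blk=10 s=2: L1-HIT | VC [50, 34]
  [11] addr=0x327 blk=50 s=2: VC-HIT | VC [10, 34]
  [12] addr=0x29f blk=41 s=1: MISS | VC [10, 34, 57]
  [13] addr=0xad blk=10 s=2: VC-HIT | VC [50, 34, 57]
  [14] addr=0x3f2 blk=63 s=7: MISS | VC [50, 34, 57, 47]
  [15] addr=0x29b blk=41 s=1: L1-HIT | VC [50, 34, 57, 47]

VC = [50, 34, 57, 47]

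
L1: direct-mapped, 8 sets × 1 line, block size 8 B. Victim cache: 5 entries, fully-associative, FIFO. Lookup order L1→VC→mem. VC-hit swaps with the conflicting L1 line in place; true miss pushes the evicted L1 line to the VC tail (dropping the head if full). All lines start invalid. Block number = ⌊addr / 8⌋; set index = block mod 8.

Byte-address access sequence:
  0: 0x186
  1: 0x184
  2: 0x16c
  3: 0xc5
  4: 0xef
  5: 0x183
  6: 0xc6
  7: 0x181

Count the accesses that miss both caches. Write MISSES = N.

MISSES = 4

  [0] addr=0x186 blk=48 s=0: MISS | VC []
  [1] addr=0x184 blk=48 s=0: L1-HIT | VC []
  [2] addr=0x16c blk=45 s=5: MISS | VC []
  [3] addr=0xc5 blk=24 s=0: MISS | VC [48]
  [4] addr=0xef blk=29 s=5: MISS | VC [48, 45]
  [5] addr=0x183 blk=48 s=0: VC-HIT | VC [24, 45]
  [6] addr=0xc6 blk=24 s=0: VC-HIT | VC [48, 45]
  [7] addr=0x181 blk=48 s=0: VC-HIT | VC [24, 45]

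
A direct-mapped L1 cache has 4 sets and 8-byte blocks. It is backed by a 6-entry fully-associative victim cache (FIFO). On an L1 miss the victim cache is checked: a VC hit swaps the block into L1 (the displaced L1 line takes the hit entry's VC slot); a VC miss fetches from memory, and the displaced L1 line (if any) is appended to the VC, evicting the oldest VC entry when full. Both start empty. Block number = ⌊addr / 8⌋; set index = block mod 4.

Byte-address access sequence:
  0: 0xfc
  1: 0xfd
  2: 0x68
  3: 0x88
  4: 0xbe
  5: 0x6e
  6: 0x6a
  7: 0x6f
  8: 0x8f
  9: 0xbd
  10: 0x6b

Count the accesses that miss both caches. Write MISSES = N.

MISSES = 4

  [0] addr=0xfc blk=31 s=3: MISS | VC []
  [1] addr=0xfd blk=31 s=3: L1-HIT | VC []
  [2] addr=0x68 blk=13 s=1: MISS | VC []
  [3] addr=0x88 blk=17 s=1: MISS | VC [13]
  [4] addr=0xbe blk=23 s=3: MISS | VC [13, 31]
  [5] addr=0x6e blk=13 s=1: VC-HIT | VC [17, 31]
  [6] addr=0x6a blk=13 s=1: L1-HIT | VC [17, 31]
  [7] addr=0x6f blk=13 s=1: L1-HIT | VC [17, 31]
  [8] addr=0x8f blk=17 s=1: VC-HIT | VC [13, 31]
  [9] addr=0xbd blk=23 s=3: L1-HIT | VC [13, 31]
  [10] addr=0x6b blk=13 s=1: VC-HIT | VC [17, 31]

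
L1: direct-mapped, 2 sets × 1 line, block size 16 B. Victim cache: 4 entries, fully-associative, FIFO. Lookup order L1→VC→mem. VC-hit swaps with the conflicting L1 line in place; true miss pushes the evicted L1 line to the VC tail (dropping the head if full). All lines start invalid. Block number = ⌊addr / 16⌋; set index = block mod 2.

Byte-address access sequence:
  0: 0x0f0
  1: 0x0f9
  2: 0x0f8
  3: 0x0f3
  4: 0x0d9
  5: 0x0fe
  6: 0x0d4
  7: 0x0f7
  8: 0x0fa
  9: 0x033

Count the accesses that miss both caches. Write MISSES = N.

MISSES = 3

0: 0xf0 (blk 15, set 1) → MISS  vc=[]
1: 0xf9 (blk 15, set 1) → L1-HIT  vc=[]
2: 0xf8 (blk 15, set 1) → L1-HIT  vc=[]
3: 0xf3 (blk 15, set 1) → L1-HIT  vc=[]
4: 0xd9 (blk 13, set 1) → MISS  vc=[15]
5: 0xfe (blk 15, set 1) → VC-HIT  vc=[13]
6: 0xd4 (blk 13, set 1) → VC-HIT  vc=[15]
7: 0xf7 (blk 15, set 1) → VC-HIT  vc=[13]
8: 0xfa (blk 15, set 1) → L1-HIT  vc=[13]
9: 0x33 (blk 3, set 1) → MISS  vc=[13, 15]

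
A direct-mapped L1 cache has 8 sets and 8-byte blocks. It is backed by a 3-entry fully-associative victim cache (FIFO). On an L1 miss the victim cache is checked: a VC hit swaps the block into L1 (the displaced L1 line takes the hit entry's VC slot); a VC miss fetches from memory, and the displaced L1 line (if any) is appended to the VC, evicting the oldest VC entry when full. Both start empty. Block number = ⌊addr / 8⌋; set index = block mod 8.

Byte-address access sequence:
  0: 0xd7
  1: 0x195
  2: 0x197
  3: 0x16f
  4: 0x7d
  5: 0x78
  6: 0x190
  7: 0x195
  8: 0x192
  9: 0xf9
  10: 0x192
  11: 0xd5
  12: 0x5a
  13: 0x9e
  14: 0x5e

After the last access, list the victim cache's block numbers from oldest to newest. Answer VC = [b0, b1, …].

VC = [50, 15, 19]

#0 0xd7→b26/s2 MISS; vc=[]
#1 0x195→b50/s2 MISS; vc=[26]
#2 0x197→b50/s2 L1-HIT; vc=[26]
#3 0x16f→b45/s5 MISS; vc=[26]
#4 0x7d→b15/s7 MISS; vc=[26]
#5 0x78→b15/s7 L1-HIT; vc=[26]
#6 0x190→b50/s2 L1-HIT; vc=[26]
#7 0x195→b50/s2 L1-HIT; vc=[26]
#8 0x192→b50/s2 L1-HIT; vc=[26]
#9 0xf9→b31/s7 MISS; vc=[26,15]
#10 0x192→b50/s2 L1-HIT; vc=[26,15]
#11 0xd5→b26/s2 VC-HIT; vc=[50,15]
#12 0x5a→b11/s3 MISS; vc=[50,15]
#13 0x9e→b19/s3 MISS; vc=[50,15,11]
#14 0x5e→b11/s3 VC-HIT; vc=[50,15,19]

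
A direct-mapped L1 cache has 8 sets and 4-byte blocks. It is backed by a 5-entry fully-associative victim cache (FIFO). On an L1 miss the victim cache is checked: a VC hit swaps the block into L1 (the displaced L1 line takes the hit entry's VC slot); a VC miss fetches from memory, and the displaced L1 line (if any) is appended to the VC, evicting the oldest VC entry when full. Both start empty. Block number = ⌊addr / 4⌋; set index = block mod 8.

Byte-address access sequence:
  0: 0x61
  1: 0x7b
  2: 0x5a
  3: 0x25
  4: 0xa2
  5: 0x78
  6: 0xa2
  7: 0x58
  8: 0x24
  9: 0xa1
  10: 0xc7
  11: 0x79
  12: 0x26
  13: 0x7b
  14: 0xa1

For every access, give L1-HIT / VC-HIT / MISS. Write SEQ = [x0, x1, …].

SEQ = [MISS, MISS, MISS, MISS, MISS, VC-HIT, L1-HIT, VC-HIT, L1-HIT, L1-HIT, MISS, VC-HIT, VC-HIT, L1-HIT, L1-HIT]

#0 0x61→b24/s0 MISS; vc=[]
#1 0x7b→b30/s6 MISS; vc=[]
#2 0x5a→b22/s6 MISS; vc=[30]
#3 0x25→b9/s1 MISS; vc=[30]
#4 0xa2→b40/s0 MISS; vc=[30,24]
#5 0x78→b30/s6 VC-HIT; vc=[22,24]
#6 0xa2→b40/s0 L1-HIT; vc=[22,24]
#7 0x58→b22/s6 VC-HIT; vc=[30,24]
#8 0x24→b9/s1 L1-HIT; vc=[30,24]
#9 0xa1→b40/s0 L1-HIT; vc=[30,24]
#10 0xc7→b49/s1 MISS; vc=[30,24,9]
#11 0x79→b30/s6 VC-HIT; vc=[22,24,9]
#12 0x26→b9/s1 VC-HIT; vc=[22,24,49]
#13 0x7b→b30/s6 L1-HIT; vc=[22,24,49]
#14 0xa1→b40/s0 L1-HIT; vc=[22,24,49]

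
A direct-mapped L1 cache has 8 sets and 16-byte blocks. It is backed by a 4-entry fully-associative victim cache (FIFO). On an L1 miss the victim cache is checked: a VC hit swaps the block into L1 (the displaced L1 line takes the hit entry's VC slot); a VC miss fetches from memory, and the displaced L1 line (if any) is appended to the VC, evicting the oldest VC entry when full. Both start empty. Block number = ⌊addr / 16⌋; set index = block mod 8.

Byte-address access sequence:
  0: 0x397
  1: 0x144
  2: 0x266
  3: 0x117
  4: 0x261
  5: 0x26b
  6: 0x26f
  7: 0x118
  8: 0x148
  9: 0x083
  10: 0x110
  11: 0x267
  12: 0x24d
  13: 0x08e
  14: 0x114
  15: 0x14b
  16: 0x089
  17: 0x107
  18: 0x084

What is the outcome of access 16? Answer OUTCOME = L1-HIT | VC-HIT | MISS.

OUTCOME = L1-HIT

#0 0x397→b57/s1 MISS; vc=[]
#1 0x144→b20/s4 MISS; vc=[]
#2 0x266→b38/s6 MISS; vc=[]
#3 0x117→b17/s1 MISS; vc=[57]
#4 0x261→b38/s6 L1-HIT; vc=[57]
#5 0x26b→b38/s6 L1-HIT; vc=[57]
#6 0x26f→b38/s6 L1-HIT; vc=[57]
#7 0x118→b17/s1 L1-HIT; vc=[57]
#8 0x148→b20/s4 L1-HIT; vc=[57]
#9 0x83→b8/s0 MISS; vc=[57]
#10 0x110→b17/s1 L1-HIT; vc=[57]
#11 0x267→b38/s6 L1-HIT; vc=[57]
#12 0x24d→b36/s4 MISS; vc=[57,20]
#13 0x8e→b8/s0 L1-HIT; vc=[57,20]
#14 0x114→b17/s1 L1-HIT; vc=[57,20]
#15 0x14b→b20/s4 VC-HIT; vc=[57,36]
#16 0x89→b8/s0 L1-HIT; vc=[57,36]
#17 0x107→b16/s0 MISS; vc=[57,36,8]
#18 0x84→b8/s0 VC-HIT; vc=[57,36,16]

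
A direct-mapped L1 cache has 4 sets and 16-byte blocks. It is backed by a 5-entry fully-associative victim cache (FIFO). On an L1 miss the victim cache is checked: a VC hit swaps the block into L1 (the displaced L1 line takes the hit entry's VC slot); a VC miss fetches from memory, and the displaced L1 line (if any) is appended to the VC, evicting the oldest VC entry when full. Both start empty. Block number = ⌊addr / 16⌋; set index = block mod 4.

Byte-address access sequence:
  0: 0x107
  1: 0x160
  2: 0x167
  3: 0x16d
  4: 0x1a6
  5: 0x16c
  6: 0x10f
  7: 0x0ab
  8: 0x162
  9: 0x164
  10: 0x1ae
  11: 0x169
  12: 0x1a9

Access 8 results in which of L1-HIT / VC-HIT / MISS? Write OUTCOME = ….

OUTCOME = VC-HIT

  [0] addr=0x107 blk=16 s=0: MISS | VC []
  [1] addr=0x160 blk=22 s=2: MISS | VC []
  [2] addr=0x167 blk=22 s=2: L1-HIT | VC []
  [3] addr=0x16d blk=22 s=2: L1-HIT | VC []
  [4] addr=0x1a6 blk=26 s=2: MISS | VC [22]
  [5] addr=0x16c blk=22 s=2: VC-HIT | VC [26]
  [6] addr=0x10f blk=16 s=0: L1-HIT | VC [26]
  [7] addr=0xab blk=10 s=2: MISS | VC [26, 22]
  [8] addr=0x162 blk=22 s=2: VC-HIT | VC [26, 10]
  [9] addr=0x164 blk=22 s=2: L1-HIT | VC [26, 10]
  [10] addr=0x1ae blk=26 s=2: VC-HIT | VC [22, 10]
  [11] addr=0x169 blk=22 s=2: VC-HIT | VC [26, 10]
  [12] addr=0x1a9 blk=26 s=2: VC-HIT | VC [22, 10]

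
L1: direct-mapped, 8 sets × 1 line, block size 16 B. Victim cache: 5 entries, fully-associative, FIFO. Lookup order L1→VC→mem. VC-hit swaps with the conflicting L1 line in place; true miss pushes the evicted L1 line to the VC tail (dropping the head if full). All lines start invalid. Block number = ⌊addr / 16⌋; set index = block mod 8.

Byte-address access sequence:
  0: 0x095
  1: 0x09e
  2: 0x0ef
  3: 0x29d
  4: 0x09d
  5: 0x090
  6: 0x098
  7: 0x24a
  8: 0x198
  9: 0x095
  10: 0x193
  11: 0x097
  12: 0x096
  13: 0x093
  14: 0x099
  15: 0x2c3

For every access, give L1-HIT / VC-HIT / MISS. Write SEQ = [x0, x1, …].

SEQ = [MISS, L1-HIT, MISS, MISS, VC-HIT, L1-HIT, L1-HIT, MISS, MISS, VC-HIT, VC-HIT, VC-HIT, L1-HIT, L1-HIT, L1-HIT, MISS]

  [0] addr=0x95 blk=9 s=1: MISS | VC []
  [1] addr=0x9e blk=9 s=1: L1-HIT | VC []
  [2] addr=0xef blk=14 s=6: MISS | VC []
  [3] addr=0x29d blk=41 s=1: MISS | VC [9]
  [4] addr=0x9d blk=9 s=1: VC-HIT | VC [41]
  [5] addr=0x90 blk=9 s=1: L1-HIT | VC [41]
  [6] addr=0x98 blk=9 s=1: L1-HIT | VC [41]
  [7] addr=0x24a blk=36 s=4: MISS | VC [41]
  [8] addr=0x198 blk=25 s=1: MISS | VC [41, 9]
  [9] addr=0x95 blk=9 s=1: VC-HIT | VC [41, 25]
  [10] addr=0x193 blk=25 s=1: VC-HIT | VC [41, 9]
  [11] addr=0x97 blk=9 s=1: VC-HIT | VC [41, 25]
  [12] addr=0x96 blk=9 s=1: L1-HIT | VC [41, 25]
  [13] addr=0x93 blk=9 s=1: L1-HIT | VC [41, 25]
  [14] addr=0x99 blk=9 s=1: L1-HIT | VC [41, 25]
  [15] addr=0x2c3 blk=44 s=4: MISS | VC [41, 25, 36]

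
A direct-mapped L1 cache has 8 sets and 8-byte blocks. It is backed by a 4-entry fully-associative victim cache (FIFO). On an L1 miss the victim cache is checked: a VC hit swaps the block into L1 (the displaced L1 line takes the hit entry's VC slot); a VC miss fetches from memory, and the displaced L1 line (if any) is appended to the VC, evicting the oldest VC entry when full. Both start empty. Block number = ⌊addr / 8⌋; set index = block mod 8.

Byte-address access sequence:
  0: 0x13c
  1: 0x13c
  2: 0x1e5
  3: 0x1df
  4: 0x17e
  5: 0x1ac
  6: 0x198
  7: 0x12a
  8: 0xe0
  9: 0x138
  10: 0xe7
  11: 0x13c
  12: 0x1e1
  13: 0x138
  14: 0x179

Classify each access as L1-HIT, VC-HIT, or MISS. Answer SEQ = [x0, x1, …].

  [0] addr=0x13c blk=39 s=7: MISS | VC []
  [1] addr=0x13c blk=39 s=7: L1-HIT | VC []
  [2] addr=0x1e5 blk=60 s=4: MISS | VC []
  [3] addr=0x1df blk=59 s=3: MISS | VC []
  [4] addr=0x17e blk=47 s=7: MISS | VC [39]
  [5] addr=0x1ac blk=53 s=5: MISS | VC [39]
  [6] addr=0x198 blk=51 s=3: MISS | VC [39, 59]
  [7] addr=0x12a blk=37 s=5: MISS | VC [39, 59, 53]
  [8] addr=0xe0 blk=28 s=4: MISS | VC [39, 59, 53, 60]
  [9] addr=0x138 blk=39 s=7: VC-HIT | VC [47, 59, 53, 60]
  [10] addr=0xe7 blk=28 s=4: L1-HIT | VC [47, 59, 53, 60]
  [11] addr=0x13c blk=39 s=7: L1-HIT | VC [47, 59, 53, 60]
  [12] addr=0x1e1 blk=60 s=4: VC-HIT | VC [47, 59, 53, 28]
  [13] addr=0x138 blk=39 s=7: L1-HIT | VC [47, 59, 53, 28]
  [14] addr=0x179 blk=47 s=7: VC-HIT | VC [39, 59, 53, 28]

SEQ = [MISS, L1-HIT, MISS, MISS, MISS, MISS, MISS, MISS, MISS, VC-HIT, L1-HIT, L1-HIT, VC-HIT, L1-HIT, VC-HIT]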